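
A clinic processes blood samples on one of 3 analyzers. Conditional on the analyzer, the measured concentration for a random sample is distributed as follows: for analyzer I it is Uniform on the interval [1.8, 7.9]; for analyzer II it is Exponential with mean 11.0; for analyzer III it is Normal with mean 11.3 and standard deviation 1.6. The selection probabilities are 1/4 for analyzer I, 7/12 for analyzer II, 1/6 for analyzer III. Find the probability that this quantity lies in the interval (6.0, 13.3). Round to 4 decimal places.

Conditional on each analyzer, P(6.0 < X < 13.3): I: 0.311475; II: 0.28111; III: 0.893888.
By total probability, P(6.0 < X < 13.3) = 0.25·0.311475 + 0.583333·0.28111 + 0.166667·0.893888 = 0.390831.

0.3908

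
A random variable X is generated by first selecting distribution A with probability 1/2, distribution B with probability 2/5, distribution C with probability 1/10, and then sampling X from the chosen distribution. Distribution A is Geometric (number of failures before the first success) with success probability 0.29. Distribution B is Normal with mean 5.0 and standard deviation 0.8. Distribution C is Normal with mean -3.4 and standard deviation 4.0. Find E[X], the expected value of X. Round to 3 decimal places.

2.884

Component means — A: 2.44828; B: 5; C: -3.4.
E[X] = 0.5·2.44828 + 0.4·5 + 0.1·-3.4 = 2.88414.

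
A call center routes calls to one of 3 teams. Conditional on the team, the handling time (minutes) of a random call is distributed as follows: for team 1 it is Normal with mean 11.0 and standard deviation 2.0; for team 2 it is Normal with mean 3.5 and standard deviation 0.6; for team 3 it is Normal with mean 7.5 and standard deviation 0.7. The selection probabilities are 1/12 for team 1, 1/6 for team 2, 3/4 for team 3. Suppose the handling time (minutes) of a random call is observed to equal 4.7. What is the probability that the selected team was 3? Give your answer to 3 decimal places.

Likelihoods f(4.7 | ·): 1: 0.00139713; 2: 0.0899849; 3: 0.000191186.
Posterior ∝ prior × likelihood. Numerator for 3: 0.75·0.000191186 = 0.00014339.
Normalizing constant: 0.0833333·0.00139713 + 0.166667·0.0899849 + 0.75·0.000191186 = 0.0152573.
P(3 | observation) = 0.00014339 / 0.0152573 = 0.00939809.

0.009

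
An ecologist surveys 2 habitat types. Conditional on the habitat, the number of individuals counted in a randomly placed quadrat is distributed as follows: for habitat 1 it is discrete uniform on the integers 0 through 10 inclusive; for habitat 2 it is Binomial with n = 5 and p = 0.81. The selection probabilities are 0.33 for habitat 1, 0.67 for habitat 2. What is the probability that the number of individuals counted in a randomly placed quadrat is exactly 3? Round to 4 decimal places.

Conditional on each habitat, P(X = 3): 1: 0.0909091; 2: 0.19185.
By total probability, P(X = 3) = 0.33·0.0909091 + 0.67·0.19185 = 0.15854.

0.1585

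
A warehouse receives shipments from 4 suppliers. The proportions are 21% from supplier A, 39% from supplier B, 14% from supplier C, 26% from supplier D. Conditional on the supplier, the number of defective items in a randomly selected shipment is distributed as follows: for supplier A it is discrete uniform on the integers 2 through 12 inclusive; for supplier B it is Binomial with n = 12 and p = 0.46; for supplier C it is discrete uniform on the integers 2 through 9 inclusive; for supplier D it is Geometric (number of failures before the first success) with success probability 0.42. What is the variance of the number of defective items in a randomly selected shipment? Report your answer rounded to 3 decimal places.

9.177

Per component, A: μ=7, E[X²]=59; B: μ=5.52, E[X²]=33.4512; C: μ=5.5, E[X²]=35.5; D: μ=1.38095, E[X²]=5.19501.
E[X] = 0.21·7 + 0.39·5.52 + 0.14·5.5 + 0.26·1.38095 = 4.75185.
E[X²] = 0.21·59 + 0.39·33.4512 + 0.14·35.5 + 0.26·5.19501 = 31.7567.
Var(X) = E[X²] − (E[X])² = 31.7567 − 22.5801 = 9.17662.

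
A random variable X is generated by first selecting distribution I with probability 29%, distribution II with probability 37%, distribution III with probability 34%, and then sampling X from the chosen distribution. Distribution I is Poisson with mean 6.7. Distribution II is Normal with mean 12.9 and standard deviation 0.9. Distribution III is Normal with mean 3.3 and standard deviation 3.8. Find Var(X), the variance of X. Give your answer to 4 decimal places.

Per component, I: μ=6.7, E[X²]=51.59; II: μ=12.9, E[X²]=167.22; III: μ=3.3, E[X²]=25.33.
E[X] = 0.29·6.7 + 0.37·12.9 + 0.34·3.3 = 7.838.
E[X²] = 0.29·51.59 + 0.37·167.22 + 0.34·25.33 = 85.4447.
Var(X) = E[X²] − (E[X])² = 85.4447 − 61.4342 = 24.0105.

24.0105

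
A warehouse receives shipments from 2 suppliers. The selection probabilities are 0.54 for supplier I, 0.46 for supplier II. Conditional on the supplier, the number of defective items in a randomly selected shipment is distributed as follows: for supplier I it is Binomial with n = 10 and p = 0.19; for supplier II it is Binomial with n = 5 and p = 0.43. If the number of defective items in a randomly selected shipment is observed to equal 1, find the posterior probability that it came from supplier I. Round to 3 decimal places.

0.596

Likelihoods P(X=1 | ·): I: 0.28518; II: 0.226954.
Posterior ∝ prior × likelihood. Numerator for I: 0.54·0.28518 = 0.153997.
Normalizing constant: 0.54·0.28518 + 0.46·0.226954 = 0.258396.
P(I | observation) = 0.153997 / 0.258396 = 0.595973.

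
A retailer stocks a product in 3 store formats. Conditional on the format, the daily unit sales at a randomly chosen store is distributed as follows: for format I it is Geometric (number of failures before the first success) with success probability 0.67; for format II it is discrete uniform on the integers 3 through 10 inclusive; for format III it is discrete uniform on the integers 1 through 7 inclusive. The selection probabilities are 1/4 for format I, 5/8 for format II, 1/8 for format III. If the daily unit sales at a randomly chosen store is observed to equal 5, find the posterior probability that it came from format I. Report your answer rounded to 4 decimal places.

Likelihoods P(X=5 | ·): I: 0.00262207; II: 0.125; III: 0.142857.
Posterior ∝ prior × likelihood. Numerator for I: 0.25·0.00262207 = 0.000655518.
Normalizing constant: 0.25·0.00262207 + 0.625·0.125 + 0.125·0.142857 = 0.0966377.
P(I | observation) = 0.000655518 / 0.0966377 = 0.00678325.

0.0068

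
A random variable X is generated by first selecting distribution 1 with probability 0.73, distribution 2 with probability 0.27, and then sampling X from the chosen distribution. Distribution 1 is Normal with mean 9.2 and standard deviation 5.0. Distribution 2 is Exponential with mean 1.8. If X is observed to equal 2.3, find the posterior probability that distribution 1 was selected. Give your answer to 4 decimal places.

0.3497

Likelihoods f(2.3 | ·): 1: 0.0307897; 2: 0.154809.
Posterior ∝ prior × likelihood. Numerator for 1: 0.73·0.0307897 = 0.0224764.
Normalizing constant: 0.73·0.0307897 + 0.27·0.154809 = 0.0642748.
P(1 | observation) = 0.0224764 / 0.0642748 = 0.349693.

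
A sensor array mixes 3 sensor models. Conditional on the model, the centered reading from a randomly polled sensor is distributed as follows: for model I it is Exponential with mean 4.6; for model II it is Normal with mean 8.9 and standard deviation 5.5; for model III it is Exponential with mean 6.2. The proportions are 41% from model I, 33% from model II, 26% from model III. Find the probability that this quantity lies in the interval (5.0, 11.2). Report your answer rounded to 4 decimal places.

Conditional on each model, P(5.0 < X < 11.2): I: 0.249625; II: 0.422959; III: 0.282204.
By total probability, P(5.0 < X < 11.2) = 0.41·0.249625 + 0.33·0.422959 + 0.26·0.282204 = 0.315295.

0.3153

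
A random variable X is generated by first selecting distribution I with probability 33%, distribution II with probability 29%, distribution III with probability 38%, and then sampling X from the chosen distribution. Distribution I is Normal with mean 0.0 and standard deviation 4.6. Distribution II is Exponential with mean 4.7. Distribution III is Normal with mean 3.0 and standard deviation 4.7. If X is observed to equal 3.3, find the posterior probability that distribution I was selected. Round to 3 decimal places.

Likelihoods f(3.3 | ·): I: 0.0670498; II: 0.105432; III: 0.0847086.
Posterior ∝ prior × likelihood. Numerator for I: 0.33·0.0670498 = 0.0221264.
Normalizing constant: 0.33·0.0670498 + 0.29·0.105432 + 0.38·0.0847086 = 0.0848909.
P(I | observation) = 0.0221264 / 0.0848909 = 0.260645.

0.261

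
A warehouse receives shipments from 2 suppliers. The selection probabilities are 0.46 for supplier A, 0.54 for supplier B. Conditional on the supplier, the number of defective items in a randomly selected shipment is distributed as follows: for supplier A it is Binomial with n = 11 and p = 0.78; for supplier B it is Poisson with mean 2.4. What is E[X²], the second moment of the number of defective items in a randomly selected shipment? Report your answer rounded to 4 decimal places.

For each component E[X²] = Var + (mean)², giving A: 75.504; B: 8.16.
Overall E[X²] = 0.46·75.504 + 0.54·8.16 = 39.1382.

39.1382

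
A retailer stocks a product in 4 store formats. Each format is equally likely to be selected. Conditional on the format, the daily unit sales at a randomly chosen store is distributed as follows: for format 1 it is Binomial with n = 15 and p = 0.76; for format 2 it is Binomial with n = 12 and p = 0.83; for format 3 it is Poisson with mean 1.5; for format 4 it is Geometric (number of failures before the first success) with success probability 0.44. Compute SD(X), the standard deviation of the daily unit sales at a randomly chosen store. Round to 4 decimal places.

Per component, 1: μ=11.4, E[X²]=132.696; 2: μ=9.96, E[X²]=100.895; 3: μ=1.5, E[X²]=3.75; 4: μ=1.27273, E[X²]=4.5124.
E[X] = 0.25·11.4 + 0.25·9.96 + 0.25·1.5 + 0.25·1.27273 = 6.03318.
E[X²] = 0.25·132.696 + 0.25·100.895 + 0.25·3.75 + 0.25·4.5124 = 60.4633.
Var(X) = E[X²] − (E[X])² = 60.4633 − 36.3993 = 24.064.
SD(X) = √24.064 = 4.90551.

4.9055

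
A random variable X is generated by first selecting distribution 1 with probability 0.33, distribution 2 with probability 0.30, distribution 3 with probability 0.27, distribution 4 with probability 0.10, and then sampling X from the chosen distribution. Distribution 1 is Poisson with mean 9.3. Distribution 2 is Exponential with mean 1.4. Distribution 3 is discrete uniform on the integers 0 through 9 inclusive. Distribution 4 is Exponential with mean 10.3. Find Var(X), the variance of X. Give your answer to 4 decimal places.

Per component, 1: μ=9.3, E[X²]=95.79; 2: μ=1.4, E[X²]=3.92; 3: μ=4.5, E[X²]=28.5; 4: μ=10.3, E[X²]=212.18.
E[X] = 0.33·9.3 + 0.3·1.4 + 0.27·4.5 + 0.1·10.3 = 5.734.
E[X²] = 0.33·95.79 + 0.3·3.92 + 0.27·28.5 + 0.1·212.18 = 61.6997.
Var(X) = E[X²] − (E[X])² = 61.6997 − 32.8788 = 28.8209.

28.8209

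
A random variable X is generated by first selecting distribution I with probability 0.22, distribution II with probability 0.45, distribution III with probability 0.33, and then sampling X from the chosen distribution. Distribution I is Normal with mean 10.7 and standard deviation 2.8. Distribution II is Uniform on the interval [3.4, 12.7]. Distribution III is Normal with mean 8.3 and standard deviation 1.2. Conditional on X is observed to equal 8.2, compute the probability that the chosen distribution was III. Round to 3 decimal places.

0.612

Likelihoods f(8.2 | ·): I: 0.0956409; II: 0.107527; III: 0.3313.
Posterior ∝ prior × likelihood. Numerator for III: 0.33·0.3313 = 0.109329.
Normalizing constant: 0.22·0.0956409 + 0.45·0.107527 + 0.33·0.3313 = 0.178757.
P(III | observation) = 0.109329 / 0.178757 = 0.611606.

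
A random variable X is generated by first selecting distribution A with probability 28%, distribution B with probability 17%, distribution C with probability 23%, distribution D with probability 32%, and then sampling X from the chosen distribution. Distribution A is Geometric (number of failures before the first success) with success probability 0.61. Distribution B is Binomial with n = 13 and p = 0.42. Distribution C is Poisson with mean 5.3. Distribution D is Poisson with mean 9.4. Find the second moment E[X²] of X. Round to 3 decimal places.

44.977

For each component E[X²] = Var + (mean)², giving A: 1.45687; B: 32.9784; C: 33.39; D: 97.76.
Overall E[X²] = 0.28·1.45687 + 0.17·32.9784 + 0.23·33.39 + 0.32·97.76 = 44.9772.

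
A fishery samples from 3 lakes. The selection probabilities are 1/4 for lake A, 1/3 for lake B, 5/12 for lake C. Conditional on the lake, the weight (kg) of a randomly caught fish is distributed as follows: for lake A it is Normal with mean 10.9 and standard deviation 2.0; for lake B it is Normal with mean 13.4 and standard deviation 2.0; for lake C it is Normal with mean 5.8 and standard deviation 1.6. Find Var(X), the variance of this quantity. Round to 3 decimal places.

Per component, A: μ=10.9, E[X²]=122.81; B: μ=13.4, E[X²]=183.56; C: μ=5.8, E[X²]=36.2.
E[X] = 0.25·10.9 + 0.333333·13.4 + 0.416667·5.8 = 9.60833.
E[X²] = 0.25·122.81 + 0.333333·183.56 + 0.416667·36.2 = 106.972.
Var(X) = E[X²] − (E[X])² = 106.972 − 92.3201 = 14.6524.

14.652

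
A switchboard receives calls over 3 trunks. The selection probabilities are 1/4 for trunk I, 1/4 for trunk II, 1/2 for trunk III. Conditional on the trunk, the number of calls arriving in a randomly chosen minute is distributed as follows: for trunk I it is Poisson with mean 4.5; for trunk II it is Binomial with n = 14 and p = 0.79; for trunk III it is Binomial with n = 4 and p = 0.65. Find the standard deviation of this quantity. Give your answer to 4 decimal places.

3.7746

Per component, I: μ=4.5, E[X²]=24.75; II: μ=11.06, E[X²]=124.646; III: μ=2.6, E[X²]=7.67.
E[X] = 0.25·4.5 + 0.25·11.06 + 0.5·2.6 = 5.19.
E[X²] = 0.25·24.75 + 0.25·124.646 + 0.5·7.67 = 41.184.
Var(X) = E[X²] − (E[X])² = 41.184 − 26.9361 = 14.2479.
SD(X) = √14.2479 = 3.77465.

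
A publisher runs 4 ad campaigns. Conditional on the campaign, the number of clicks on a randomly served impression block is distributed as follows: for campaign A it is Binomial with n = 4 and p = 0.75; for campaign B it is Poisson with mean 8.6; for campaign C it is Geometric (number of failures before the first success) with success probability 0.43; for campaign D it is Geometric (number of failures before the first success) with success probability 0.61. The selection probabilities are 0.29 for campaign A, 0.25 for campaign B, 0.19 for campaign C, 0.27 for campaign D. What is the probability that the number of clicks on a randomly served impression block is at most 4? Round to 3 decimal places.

Conditional on each campaign, P(X ≤ 4): A: 1; B: 0.070054; C: 0.939831; D: 0.990978.
By total probability, P(X ≤ 4) = 0.29·1 + 0.25·0.070054 + 0.19·0.939831 + 0.27·0.990978 = 0.753645.

0.754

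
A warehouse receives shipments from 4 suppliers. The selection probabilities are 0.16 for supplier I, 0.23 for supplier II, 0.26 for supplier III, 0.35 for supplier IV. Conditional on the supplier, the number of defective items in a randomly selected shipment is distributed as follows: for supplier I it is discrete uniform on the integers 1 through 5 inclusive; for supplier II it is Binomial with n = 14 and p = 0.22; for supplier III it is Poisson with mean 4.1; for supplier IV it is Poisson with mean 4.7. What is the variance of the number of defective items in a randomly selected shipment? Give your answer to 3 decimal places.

Per component, I: μ=3, E[X²]=11; II: μ=3.08, E[X²]=11.8888; III: μ=4.1, E[X²]=20.91; IV: μ=4.7, E[X²]=26.79.
E[X] = 0.16·3 + 0.23·3.08 + 0.26·4.1 + 0.35·4.7 = 3.8994.
E[X²] = 0.16·11 + 0.23·11.8888 + 0.26·20.91 + 0.35·26.79 = 19.3075.
Var(X) = E[X²] − (E[X])² = 19.3075 − 15.2053 = 4.1022.

4.102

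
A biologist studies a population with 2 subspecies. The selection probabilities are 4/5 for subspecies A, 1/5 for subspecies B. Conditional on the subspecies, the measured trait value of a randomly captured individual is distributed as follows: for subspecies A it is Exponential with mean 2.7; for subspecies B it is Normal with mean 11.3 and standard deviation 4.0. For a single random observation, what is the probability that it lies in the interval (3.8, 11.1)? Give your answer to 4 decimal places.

0.2726

Conditional on each subspecies, P(3.8 < X < 11.1): A: 0.228388; B: 0.449665.
By total probability, P(3.8 < X < 11.1) = 0.8·0.228388 + 0.2·0.449665 = 0.272643.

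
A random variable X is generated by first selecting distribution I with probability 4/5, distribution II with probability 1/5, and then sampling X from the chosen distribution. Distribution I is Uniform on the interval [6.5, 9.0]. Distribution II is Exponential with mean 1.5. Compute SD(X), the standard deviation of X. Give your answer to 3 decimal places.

2.668

Per component, I: μ=7.75, E[X²]=60.5833; II: μ=1.5, E[X²]=4.5.
E[X] = 0.8·7.75 + 0.2·1.5 = 6.5.
E[X²] = 0.8·60.5833 + 0.2·4.5 = 49.3667.
Var(X) = E[X²] − (E[X])² = 49.3667 − 42.25 = 7.11667.
SD(X) = √7.11667 = 2.66771.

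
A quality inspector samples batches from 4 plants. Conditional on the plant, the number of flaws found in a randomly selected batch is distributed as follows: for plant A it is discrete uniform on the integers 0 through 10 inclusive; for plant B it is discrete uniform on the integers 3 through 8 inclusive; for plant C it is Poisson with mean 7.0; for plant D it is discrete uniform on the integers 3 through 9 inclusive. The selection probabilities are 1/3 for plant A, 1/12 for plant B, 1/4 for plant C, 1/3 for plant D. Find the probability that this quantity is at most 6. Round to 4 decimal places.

Conditional on each plant, P(X ≤ 6): A: 0.636364; B: 0.666667; C: 0.449711; D: 0.571429.
By total probability, P(X ≤ 6) = 0.333333·0.636364 + 0.0833333·0.666667 + 0.25·0.449711 + 0.333333·0.571429 = 0.570581.

0.5706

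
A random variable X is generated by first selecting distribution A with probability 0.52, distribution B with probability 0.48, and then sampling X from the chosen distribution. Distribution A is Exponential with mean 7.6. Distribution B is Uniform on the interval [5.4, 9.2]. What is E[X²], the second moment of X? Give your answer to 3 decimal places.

86.227

For each component E[X²] = Var + (mean)², giving A: 115.52; B: 54.4933.
Overall E[X²] = 0.52·115.52 + 0.48·54.4933 = 86.2272.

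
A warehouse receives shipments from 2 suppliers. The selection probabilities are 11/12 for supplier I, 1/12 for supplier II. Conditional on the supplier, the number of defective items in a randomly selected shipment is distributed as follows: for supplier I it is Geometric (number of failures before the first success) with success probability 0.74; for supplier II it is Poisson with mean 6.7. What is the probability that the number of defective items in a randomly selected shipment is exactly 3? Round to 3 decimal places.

0.017

Conditional on each supplier, P(X = 3): I: 0.0130062; II: 0.0617021.
By total probability, P(X = 3) = 0.916667·0.0130062 + 0.0833333·0.0617021 = 0.0170642.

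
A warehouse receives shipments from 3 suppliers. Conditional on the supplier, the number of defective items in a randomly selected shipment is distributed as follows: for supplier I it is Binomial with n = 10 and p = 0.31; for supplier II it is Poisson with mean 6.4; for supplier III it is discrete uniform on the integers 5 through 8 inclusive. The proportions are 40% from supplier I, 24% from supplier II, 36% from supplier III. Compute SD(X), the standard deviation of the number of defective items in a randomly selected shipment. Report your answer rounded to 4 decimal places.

2.3564

Per component, I: μ=3.1, E[X²]=11.749; II: μ=6.4, E[X²]=47.36; III: μ=6.5, E[X²]=43.5.
E[X] = 0.4·3.1 + 0.24·6.4 + 0.36·6.5 = 5.116.
E[X²] = 0.4·11.749 + 0.24·47.36 + 0.36·43.5 = 31.726.
Var(X) = E[X²] − (E[X])² = 31.726 − 26.1735 = 5.55254.
SD(X) = √5.55254 = 2.35638.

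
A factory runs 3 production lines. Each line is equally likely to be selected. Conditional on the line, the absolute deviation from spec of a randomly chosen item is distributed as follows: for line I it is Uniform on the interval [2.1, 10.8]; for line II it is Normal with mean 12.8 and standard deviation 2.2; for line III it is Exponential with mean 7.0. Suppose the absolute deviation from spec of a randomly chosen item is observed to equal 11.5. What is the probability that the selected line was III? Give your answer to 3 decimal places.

Likelihoods f(11.5 | ·): I: 0; II: 0.152288; III: 0.0276324.
Posterior ∝ prior × likelihood. Numerator for III: 0.333333·0.0276324 = 0.00921079.
Normalizing constant: 0.333333·0 + 0.333333·0.152288 + 0.333333·0.0276324 = 0.0599734.
P(III | observation) = 0.00921079 / 0.0599734 = 0.153581.

0.154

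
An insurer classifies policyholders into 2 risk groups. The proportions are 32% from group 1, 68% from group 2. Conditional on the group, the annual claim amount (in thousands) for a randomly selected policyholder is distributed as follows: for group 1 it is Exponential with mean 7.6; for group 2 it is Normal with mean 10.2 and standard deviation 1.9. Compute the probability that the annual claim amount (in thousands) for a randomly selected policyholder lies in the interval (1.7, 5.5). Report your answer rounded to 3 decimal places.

0.105

Conditional on each group, P(1.7 < X < 5.5): 1: 0.314605; 2: 0.00668255.
By total probability, P(1.7 < X < 5.5) = 0.32·0.314605 + 0.68·0.00668255 = 0.105218.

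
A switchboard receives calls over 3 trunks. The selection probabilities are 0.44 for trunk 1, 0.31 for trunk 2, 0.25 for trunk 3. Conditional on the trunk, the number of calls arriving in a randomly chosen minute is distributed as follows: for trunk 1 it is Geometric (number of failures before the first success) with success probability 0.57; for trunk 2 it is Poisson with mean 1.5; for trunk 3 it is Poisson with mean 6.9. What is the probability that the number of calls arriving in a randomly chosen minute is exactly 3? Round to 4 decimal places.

0.0726

Conditional on each trunk, P(X = 3): 1: 0.045319; 2: 0.125511; 3: 0.0551778.
By total probability, P(X = 3) = 0.44·0.045319 + 0.31·0.125511 + 0.25·0.0551778 = 0.0726431.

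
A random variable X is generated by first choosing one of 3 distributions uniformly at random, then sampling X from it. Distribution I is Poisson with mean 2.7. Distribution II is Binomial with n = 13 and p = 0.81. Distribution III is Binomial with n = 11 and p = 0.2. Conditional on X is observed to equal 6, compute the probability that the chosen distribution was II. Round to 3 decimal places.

0.086

Likelihoods P(X=6 | ·): I: 0.0361622; II: 0.00433214; III: 0.00968884.
Posterior ∝ prior × likelihood. Numerator for II: 0.333333·0.00433214 = 0.00144405.
Normalizing constant: 0.333333·0.0361622 + 0.333333·0.00433214 + 0.333333·0.00968884 = 0.0167277.
P(II | observation) = 0.00144405 / 0.0167277 = 0.0863265.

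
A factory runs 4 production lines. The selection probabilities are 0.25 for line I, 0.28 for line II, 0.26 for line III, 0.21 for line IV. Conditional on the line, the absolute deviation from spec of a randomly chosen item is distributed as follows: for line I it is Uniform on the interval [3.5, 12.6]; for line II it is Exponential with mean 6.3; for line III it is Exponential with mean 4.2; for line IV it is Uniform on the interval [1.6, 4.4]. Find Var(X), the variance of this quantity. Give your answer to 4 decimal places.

Per component, I: μ=8.05, E[X²]=71.7033; II: μ=6.3, E[X²]=79.38; III: μ=4.2, E[X²]=35.28; IV: μ=3, E[X²]=9.65333.
E[X] = 0.25·8.05 + 0.28·6.3 + 0.26·4.2 + 0.21·3 = 5.4985.
E[X²] = 0.25·71.7033 + 0.28·79.38 + 0.26·35.28 + 0.21·9.65333 = 51.3522.
Var(X) = E[X²] − (E[X])² = 51.3522 − 30.2335 = 21.1187.

21.1187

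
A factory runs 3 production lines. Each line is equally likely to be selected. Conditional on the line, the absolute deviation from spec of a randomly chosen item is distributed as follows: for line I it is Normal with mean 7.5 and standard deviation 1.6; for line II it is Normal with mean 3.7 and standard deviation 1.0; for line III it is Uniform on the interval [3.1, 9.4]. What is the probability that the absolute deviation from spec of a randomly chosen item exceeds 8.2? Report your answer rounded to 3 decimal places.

Conditional on each line, P(X > 8.2): I: 0.330874; II: 3.39767e-06; III: 0.190476.
By total probability, P(X > 8.2) = 0.333333·0.330874 + 0.333333·3.39767e-06 + 0.333333·0.190476 = 0.173785.

0.174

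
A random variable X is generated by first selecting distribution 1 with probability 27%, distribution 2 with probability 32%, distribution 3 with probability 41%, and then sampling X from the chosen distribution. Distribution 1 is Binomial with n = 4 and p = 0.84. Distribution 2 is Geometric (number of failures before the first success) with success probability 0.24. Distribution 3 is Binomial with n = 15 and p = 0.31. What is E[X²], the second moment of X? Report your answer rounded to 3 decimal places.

20.805

For each component E[X²] = Var + (mean)², giving 1: 11.8272; 2: 23.2222; 3: 24.831.
Overall E[X²] = 0.27·11.8272 + 0.32·23.2222 + 0.41·24.831 = 20.8052.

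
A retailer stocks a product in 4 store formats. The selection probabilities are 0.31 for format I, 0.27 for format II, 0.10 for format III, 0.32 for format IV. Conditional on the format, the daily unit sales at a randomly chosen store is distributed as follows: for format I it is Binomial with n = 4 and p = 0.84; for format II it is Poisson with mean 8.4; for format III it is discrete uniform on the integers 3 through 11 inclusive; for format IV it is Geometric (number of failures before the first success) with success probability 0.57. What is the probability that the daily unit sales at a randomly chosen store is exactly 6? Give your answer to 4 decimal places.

Conditional on each format, P(X = 6): I: 0; II: 0.109716; III: 0.111111; IV: 0.00360318.
By total probability, P(X = 6) = 0.31·0 + 0.27·0.109716 + 0.1·0.111111 + 0.32·0.00360318 = 0.0418874.

0.0419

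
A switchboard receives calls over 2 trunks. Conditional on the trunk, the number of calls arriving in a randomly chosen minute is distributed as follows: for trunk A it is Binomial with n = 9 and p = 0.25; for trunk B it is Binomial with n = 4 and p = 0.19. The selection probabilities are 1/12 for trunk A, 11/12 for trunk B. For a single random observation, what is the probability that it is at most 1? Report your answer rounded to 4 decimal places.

Conditional on each trunk, P(X ≤ 1): A: 0.300339; B: 0.834362.
By total probability, P(X ≤ 1) = 0.0833333·0.300339 + 0.916667·0.834362 = 0.78986.

0.7899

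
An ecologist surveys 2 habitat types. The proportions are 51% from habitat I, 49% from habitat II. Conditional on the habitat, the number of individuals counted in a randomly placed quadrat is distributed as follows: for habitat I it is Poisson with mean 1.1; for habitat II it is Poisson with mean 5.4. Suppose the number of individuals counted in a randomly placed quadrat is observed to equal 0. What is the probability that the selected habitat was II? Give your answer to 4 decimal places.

0.0129

Likelihoods P(X=0 | ·): I: 0.332871; II: 0.00451658.
Posterior ∝ prior × likelihood. Numerator for II: 0.49·0.00451658 = 0.00221312.
Normalizing constant: 0.51·0.332871 + 0.49·0.00451658 = 0.171977.
P(II | observation) = 0.00221312 / 0.171977 = 0.0128687.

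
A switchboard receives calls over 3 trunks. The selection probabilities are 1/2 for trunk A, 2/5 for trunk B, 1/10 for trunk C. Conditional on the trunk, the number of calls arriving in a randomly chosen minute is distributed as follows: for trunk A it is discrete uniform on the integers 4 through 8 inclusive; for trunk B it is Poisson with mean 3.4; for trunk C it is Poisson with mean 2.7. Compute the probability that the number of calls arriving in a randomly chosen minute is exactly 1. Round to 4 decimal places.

0.0635

Conditional on each trunk, P(X = 1): A: 0; B: 0.113469; C: 0.181455.
By total probability, P(X = 1) = 0.5·0 + 0.4·0.113469 + 0.1·0.181455 = 0.0635331.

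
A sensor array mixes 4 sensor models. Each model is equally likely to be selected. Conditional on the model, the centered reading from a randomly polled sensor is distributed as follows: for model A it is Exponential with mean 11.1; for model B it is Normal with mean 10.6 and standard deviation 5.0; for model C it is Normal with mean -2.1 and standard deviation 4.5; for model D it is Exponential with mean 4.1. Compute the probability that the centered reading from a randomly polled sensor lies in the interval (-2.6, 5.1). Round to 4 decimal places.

0.4253

Conditional on each model, P(-2.6 < X < 5.1): A: 0.368375; B: 0.131521; C: 0.489437; D: 0.711743.
By total probability, P(-2.6 < X < 5.1) = 0.25·0.368375 + 0.25·0.131521 + 0.25·0.489437 + 0.25·0.711743 = 0.425269.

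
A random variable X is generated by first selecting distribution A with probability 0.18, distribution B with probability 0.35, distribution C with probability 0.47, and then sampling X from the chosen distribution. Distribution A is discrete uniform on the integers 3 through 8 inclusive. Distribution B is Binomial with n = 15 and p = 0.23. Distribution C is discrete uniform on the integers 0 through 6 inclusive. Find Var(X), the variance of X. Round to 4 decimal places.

4.1616

Per component, A: μ=5.5, E[X²]=33.1667; B: μ=3.45, E[X²]=14.559; C: μ=3, E[X²]=13.
E[X] = 0.18·5.5 + 0.35·3.45 + 0.47·3 = 3.6075.
E[X²] = 0.18·33.1667 + 0.35·14.559 + 0.47·13 = 17.1756.
Var(X) = E[X²] − (E[X])² = 17.1756 − 13.0141 = 4.16159.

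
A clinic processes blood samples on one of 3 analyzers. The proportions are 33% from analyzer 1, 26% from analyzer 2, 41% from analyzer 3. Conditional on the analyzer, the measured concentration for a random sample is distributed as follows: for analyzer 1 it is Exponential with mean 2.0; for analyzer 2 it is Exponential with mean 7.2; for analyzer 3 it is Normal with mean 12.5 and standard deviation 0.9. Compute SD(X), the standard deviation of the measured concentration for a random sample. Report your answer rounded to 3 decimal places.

Per component, 1: μ=2, E[X²]=8; 2: μ=7.2, E[X²]=103.68; 3: μ=12.5, E[X²]=157.06.
E[X] = 0.33·2 + 0.26·7.2 + 0.41·12.5 = 7.657.
E[X²] = 0.33·8 + 0.26·103.68 + 0.41·157.06 = 93.9914.
Var(X) = E[X²] − (E[X])² = 93.9914 − 58.6296 = 35.3618.
SD(X) = √35.3618 = 5.94657.

5.947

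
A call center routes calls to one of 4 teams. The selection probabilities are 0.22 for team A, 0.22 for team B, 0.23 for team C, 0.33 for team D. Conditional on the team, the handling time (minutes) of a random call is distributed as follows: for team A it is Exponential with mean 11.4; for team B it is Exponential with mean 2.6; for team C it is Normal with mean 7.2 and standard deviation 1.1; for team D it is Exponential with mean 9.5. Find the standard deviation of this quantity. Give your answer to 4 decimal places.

Per component, A: μ=11.4, E[X²]=259.92; B: μ=2.6, E[X²]=13.52; C: μ=7.2, E[X²]=53.05; D: μ=9.5, E[X²]=180.5.
E[X] = 0.22·11.4 + 0.22·2.6 + 0.23·7.2 + 0.33·9.5 = 7.871.
E[X²] = 0.22·259.92 + 0.22·13.52 + 0.23·53.05 + 0.33·180.5 = 131.923.
Var(X) = E[X²] − (E[X])² = 131.923 − 61.9526 = 69.9707.
SD(X) = √69.9707 = 8.36485.

8.3648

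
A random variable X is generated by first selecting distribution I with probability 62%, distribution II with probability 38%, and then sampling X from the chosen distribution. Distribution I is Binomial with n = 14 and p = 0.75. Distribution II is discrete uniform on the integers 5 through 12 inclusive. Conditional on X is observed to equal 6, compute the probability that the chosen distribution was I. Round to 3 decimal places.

Likelihoods P(X=6 | ·): I: 0.00815536; II: 0.125.
Posterior ∝ prior × likelihood. Numerator for I: 0.62·0.00815536 = 0.00505632.
Normalizing constant: 0.62·0.00815536 + 0.38·0.125 = 0.0525563.
P(I | observation) = 0.00505632 / 0.0525563 = 0.0962077.

0.096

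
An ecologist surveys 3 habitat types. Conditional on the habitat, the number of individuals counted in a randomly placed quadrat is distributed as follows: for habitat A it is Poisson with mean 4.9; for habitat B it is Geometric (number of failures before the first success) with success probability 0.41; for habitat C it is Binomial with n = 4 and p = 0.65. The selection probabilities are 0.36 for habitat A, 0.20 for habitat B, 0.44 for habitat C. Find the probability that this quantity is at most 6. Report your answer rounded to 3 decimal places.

0.915

Conditional on each habitat, P(X ≤ 6): A: 0.776655; B: 0.975113; C: 1.
By total probability, P(X ≤ 6) = 0.36·0.776655 + 0.2·0.975113 + 0.44·1 = 0.914618.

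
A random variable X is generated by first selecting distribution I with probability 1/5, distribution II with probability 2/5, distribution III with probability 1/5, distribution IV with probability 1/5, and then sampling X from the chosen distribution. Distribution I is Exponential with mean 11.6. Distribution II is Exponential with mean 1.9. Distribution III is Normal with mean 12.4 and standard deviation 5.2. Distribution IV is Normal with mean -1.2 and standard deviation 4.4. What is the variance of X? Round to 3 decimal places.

Per component, I: μ=11.6, E[X²]=269.12; II: μ=1.9, E[X²]=7.22; III: μ=12.4, E[X²]=180.8; IV: μ=-1.2, E[X²]=20.8.
E[X] = 0.2·11.6 + 0.4·1.9 + 0.2·12.4 + 0.2·-1.2 = 5.32.
E[X²] = 0.2·269.12 + 0.4·7.22 + 0.2·180.8 + 0.2·20.8 = 97.032.
Var(X) = E[X²] − (E[X])² = 97.032 − 28.3024 = 68.7296.

68.730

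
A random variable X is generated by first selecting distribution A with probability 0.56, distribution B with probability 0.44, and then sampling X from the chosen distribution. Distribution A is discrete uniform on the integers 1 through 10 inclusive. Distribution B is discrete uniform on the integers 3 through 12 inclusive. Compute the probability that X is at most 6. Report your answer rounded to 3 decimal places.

0.512

Conditional on each component, P(X ≤ 6): A: 0.6; B: 0.4.
By total probability, P(X ≤ 6) = 0.56·0.6 + 0.44·0.4 = 0.512.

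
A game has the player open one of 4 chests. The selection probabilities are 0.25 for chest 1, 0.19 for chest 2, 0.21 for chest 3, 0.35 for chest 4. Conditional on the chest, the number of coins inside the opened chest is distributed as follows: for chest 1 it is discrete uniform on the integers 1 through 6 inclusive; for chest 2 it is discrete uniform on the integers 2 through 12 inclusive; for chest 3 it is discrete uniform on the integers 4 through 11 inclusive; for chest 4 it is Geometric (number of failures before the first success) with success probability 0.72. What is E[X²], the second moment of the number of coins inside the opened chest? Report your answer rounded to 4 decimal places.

28.1586

For each component E[X²] = Var + (mean)², giving 1: 15.1667; 2: 59; 3: 61.5; 4: 0.691358.
Overall E[X²] = 0.25·15.1667 + 0.19·59 + 0.21·61.5 + 0.35·0.691358 = 28.1586.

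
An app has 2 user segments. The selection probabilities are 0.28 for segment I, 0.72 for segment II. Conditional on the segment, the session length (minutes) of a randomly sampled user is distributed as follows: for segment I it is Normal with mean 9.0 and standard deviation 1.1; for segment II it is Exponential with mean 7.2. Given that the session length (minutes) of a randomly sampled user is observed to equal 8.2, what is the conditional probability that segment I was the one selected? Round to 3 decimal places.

Likelihoods f(8.2 | ·): I: 0.278396; II: 0.0444687.
Posterior ∝ prior × likelihood. Numerator for I: 0.28·0.278396 = 0.0779508.
Normalizing constant: 0.28·0.278396 + 0.72·0.0444687 = 0.109968.
P(I | observation) = 0.0779508 / 0.109968 = 0.708848.

0.709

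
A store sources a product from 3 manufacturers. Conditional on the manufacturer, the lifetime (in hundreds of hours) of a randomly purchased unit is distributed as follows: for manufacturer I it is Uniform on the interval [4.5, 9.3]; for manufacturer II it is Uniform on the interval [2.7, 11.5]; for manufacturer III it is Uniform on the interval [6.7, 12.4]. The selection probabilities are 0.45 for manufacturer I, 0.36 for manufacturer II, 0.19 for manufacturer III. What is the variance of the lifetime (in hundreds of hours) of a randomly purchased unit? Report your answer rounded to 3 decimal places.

Per component, I: μ=6.9, E[X²]=49.53; II: μ=7.1, E[X²]=56.8633; III: μ=9.55, E[X²]=93.91.
E[X] = 0.45·6.9 + 0.36·7.1 + 0.19·9.55 = 7.4755.
E[X²] = 0.45·49.53 + 0.36·56.8633 + 0.19·93.91 = 60.6022.
Var(X) = E[X²] − (E[X])² = 60.6022 − 55.8831 = 4.7191.

4.719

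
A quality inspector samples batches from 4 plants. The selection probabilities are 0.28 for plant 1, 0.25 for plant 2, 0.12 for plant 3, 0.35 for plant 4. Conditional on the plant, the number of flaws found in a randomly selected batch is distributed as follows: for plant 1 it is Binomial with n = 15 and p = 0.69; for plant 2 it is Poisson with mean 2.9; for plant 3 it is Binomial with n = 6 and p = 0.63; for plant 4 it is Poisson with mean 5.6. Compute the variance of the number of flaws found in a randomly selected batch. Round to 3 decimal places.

Per component, 1: μ=10.35, E[X²]=110.331; 2: μ=2.9, E[X²]=11.31; 3: μ=3.78, E[X²]=15.687; 4: μ=5.6, E[X²]=36.96.
E[X] = 0.28·10.35 + 0.25·2.9 + 0.12·3.78 + 0.35·5.6 = 6.0366.
E[X²] = 0.28·110.331 + 0.25·11.31 + 0.12·15.687 + 0.35·36.96 = 48.5386.
Var(X) = E[X²] − (E[X])² = 48.5386 − 36.4405 = 12.0981.

12.098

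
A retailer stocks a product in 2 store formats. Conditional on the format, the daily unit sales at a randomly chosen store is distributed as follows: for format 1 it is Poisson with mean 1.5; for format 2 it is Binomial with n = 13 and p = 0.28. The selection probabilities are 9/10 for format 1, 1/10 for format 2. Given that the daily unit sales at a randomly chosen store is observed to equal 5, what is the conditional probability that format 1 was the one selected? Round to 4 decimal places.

Likelihoods P(X=5 | ·): 1: 0.01412; 2: 0.159966.
Posterior ∝ prior × likelihood. Numerator for 1: 0.9·0.01412 = 0.012708.
Normalizing constant: 0.9·0.01412 + 0.1·0.159966 = 0.0287046.
P(1 | observation) = 0.012708 / 0.0287046 = 0.442715.

0.4427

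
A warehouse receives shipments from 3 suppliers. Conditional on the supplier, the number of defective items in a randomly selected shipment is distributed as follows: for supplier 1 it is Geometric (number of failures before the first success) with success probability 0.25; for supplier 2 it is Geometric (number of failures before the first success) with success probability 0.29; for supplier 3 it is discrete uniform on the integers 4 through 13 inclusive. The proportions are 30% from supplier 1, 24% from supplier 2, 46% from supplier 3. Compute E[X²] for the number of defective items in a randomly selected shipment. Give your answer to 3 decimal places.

46.795

For each component E[X²] = Var + (mean)², giving 1: 21; 2: 14.4364; 3: 80.5.
Overall E[X²] = 0.3·21 + 0.24·14.4364 + 0.46·80.5 = 46.7947.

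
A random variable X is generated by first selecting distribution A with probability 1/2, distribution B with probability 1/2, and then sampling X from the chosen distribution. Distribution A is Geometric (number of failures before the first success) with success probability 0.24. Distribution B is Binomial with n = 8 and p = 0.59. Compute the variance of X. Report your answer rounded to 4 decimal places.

8.1680

Per component, A: μ=3.16667, E[X²]=23.2222; B: μ=4.72, E[X²]=24.2136.
E[X] = 0.5·3.16667 + 0.5·4.72 = 3.94333.
E[X²] = 0.5·23.2222 + 0.5·24.2136 = 23.7179.
Var(X) = E[X²] − (E[X])² = 23.7179 − 15.5499 = 8.16803.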